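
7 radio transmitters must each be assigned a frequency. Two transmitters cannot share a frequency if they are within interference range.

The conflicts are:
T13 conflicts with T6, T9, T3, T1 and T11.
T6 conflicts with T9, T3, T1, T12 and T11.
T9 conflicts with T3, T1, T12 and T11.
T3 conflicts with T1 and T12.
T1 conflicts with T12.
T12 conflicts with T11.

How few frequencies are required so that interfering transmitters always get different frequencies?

T6, T9, T3, T1, T12 are mutually in conflict, so at least 5 frequencies are needed.
A valid assignment using 5 frequencies: T13=4, T6=1, T9=2, T3=3, T1=5, T12=4, T11=3. Every pair that conflicts lands in different frequencies.

5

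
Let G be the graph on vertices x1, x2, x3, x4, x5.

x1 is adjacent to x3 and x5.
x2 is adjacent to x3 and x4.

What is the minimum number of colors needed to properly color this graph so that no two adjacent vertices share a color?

x1 and x5 are adjacent, so at least 2 colors are needed.
2 colors suffice: color red → {x1, x2}; color blue → {x3, x4, x5}. Every edge joins two different colors.

2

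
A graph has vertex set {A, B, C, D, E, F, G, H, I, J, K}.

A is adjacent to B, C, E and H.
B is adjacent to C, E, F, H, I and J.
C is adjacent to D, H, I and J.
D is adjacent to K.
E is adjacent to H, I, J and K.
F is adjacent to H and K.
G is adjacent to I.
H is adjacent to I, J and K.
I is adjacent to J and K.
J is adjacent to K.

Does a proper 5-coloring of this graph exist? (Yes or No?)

Yes

The chromatic number is 5. B, E, H, I, J form a clique, so at least 5 colors are needed.
One proper 5-coloring: A=3, B=2, C=5, D=1, E=5, F=3, G=1, H=1, I=3, J=4, K=2.
That is already a proper 5-coloring.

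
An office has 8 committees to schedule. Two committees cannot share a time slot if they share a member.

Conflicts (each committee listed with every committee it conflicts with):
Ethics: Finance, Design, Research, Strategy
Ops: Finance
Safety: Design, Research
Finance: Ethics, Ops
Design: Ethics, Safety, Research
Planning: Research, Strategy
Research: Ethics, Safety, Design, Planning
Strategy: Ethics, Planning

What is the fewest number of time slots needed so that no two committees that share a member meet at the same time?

3

Safety, Design, Research are mutually in conflict, so at least 3 time slots are needed.
3 time slots suffice: time slot 1 → {Ethics, Ops, Safety, Planning}; time slot 2 → {Finance, Research, Strategy}; time slot 3 → {Design}. No two conflicting committees share a time slot.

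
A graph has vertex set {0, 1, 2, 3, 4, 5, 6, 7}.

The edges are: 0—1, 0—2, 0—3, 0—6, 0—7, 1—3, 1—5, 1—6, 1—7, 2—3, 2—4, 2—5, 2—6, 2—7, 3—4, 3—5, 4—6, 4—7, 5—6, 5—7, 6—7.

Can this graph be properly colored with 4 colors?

Yes

The chromatic number is 4. 0, 2, 6, 7 are pairwise adjacent (a clique of size 4), so at least 4 colors are needed.
4 colors suffice: color a → {3, 7}; color b → {1, 2}; color c → {6}; color d → {0, 4, 5}.
That is already a proper 4-coloring.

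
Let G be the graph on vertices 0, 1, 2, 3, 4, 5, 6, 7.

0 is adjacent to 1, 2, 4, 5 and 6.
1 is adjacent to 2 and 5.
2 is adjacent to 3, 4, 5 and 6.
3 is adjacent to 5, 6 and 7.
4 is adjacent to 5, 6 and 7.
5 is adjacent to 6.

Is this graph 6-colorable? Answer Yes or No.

Yes

The chromatic number is 5. 0, 2, 4, 5, 6 are mutually adjacent (a clique of size 5), so at least 5 colors are needed.
5 colors suffice: color red → {5, 7}; color blue → {2}; color green → {1, 3, 4}; color yellow → {6}; color purple → {0}.
Since 6 ≥ 5, a proper 6-coloring certainly exists.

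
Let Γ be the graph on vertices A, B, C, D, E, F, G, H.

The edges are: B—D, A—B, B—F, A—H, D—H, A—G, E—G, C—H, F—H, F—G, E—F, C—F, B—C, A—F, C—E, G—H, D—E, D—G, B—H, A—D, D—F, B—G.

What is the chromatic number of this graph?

A, B, D, F, G, H are mutually adjacent (a clique of size 6), so at least 6 colors are needed.
One proper 6-coloring: A=6, B=4, C=3, D=3, E=2, F=1, G=5, H=2. No two adjacent vertices share a color.

6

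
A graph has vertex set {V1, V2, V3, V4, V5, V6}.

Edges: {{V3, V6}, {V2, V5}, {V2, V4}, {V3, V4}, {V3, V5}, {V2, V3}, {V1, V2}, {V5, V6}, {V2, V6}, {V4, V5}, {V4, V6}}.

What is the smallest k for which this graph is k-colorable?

5

V2, V3, V4, V5, V6 are pairwise adjacent (a clique of size 5), so at least 5 colors are needed.
A valid assignment using 5 colors: V1=2, V2=1, V3=5, V4=3, V5=4, V6=2. Every edge joins two different colors.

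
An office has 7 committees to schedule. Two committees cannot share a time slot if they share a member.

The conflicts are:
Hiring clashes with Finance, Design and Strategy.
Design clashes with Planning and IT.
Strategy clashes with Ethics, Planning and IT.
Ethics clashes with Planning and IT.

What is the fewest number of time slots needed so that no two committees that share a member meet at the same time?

Strategy, Ethics, Planning are mutually in conflict, so at least 3 time slots are needed.
A valid assignment using 3 time slots: Hiring=2, Finance=1, Design=1, Strategy=1, Ethics=2, Planning=3, IT=3. Every pair that conflicts lands in different time slots.

3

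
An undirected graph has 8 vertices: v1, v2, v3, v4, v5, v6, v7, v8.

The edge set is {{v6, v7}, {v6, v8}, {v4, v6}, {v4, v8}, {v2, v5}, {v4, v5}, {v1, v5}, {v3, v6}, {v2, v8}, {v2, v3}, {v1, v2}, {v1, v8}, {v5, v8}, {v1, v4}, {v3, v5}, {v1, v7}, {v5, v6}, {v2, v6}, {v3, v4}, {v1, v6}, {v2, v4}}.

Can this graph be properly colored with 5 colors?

v1, v2, v4, v5, v6, v8 form a clique, so at least 6 colors are needed.
So 5 colors are not enough.

No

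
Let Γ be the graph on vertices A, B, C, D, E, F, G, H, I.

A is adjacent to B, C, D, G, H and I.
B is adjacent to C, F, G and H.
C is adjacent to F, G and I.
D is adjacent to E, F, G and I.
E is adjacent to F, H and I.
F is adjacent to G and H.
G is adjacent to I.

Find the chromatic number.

A, D, G, I are pairwise adjacent (a clique of size 4), so at least 4 colors are needed.
4 colors suffice: color red → {E, G}; color blue → {A, F}; color green → {C, D, H}; color yellow → {B, I}. Each edge has distinct colors on its endpoints.

4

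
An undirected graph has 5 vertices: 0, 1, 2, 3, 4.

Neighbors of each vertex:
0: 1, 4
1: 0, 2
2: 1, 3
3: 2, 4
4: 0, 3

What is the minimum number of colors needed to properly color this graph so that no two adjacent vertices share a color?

The cycle 1-2-3-4-0-1 has odd length 5, so it cannot be 2-colored; at least 3 colors are needed.
3 colors suffice: color a → {1, 3}; color b → {0, 2}; color c → {4}. Every edge joins two different colors.

3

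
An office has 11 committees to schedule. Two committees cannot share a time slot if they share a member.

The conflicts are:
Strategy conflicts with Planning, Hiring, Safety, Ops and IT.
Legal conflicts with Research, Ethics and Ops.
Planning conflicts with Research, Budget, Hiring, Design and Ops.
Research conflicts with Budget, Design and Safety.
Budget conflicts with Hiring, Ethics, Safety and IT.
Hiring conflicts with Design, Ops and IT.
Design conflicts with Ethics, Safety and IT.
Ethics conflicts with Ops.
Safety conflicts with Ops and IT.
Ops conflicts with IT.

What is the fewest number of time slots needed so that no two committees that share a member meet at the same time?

4

Strategy, Hiring, Ops, IT are mutually in conflict, so at least 4 time slots are needed.
4 time slots suffice: time slot 1 → {Budget, Design, Ops}; time slot 2 → {Planning, Ethics, IT}; time slot 3 → {Legal, Hiring, Safety}; time slot 4 → {Strategy, Research}. Every pair that conflicts lands in different time slots.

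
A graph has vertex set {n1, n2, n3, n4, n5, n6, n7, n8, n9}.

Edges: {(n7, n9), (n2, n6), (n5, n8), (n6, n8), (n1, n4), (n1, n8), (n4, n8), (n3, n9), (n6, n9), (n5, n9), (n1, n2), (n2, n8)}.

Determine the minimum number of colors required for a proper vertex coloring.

3

n1, n4, n8 form a triangle, so at least 3 colors are needed.
3 colors suffice: color R → {n8, n9}; color B → {n1, n3, n5, n6, n7}; color G → {n2, n4}. Every edge joins two different colors.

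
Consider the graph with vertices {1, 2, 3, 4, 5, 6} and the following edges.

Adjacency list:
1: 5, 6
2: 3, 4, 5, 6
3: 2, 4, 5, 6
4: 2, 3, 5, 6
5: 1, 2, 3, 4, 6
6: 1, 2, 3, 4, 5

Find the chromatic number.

2, 3, 4, 5, 6 are pairwise adjacent (a clique of size 5), so at least 5 colors are needed.
One proper 5-coloring: 1=green, 2=yellow, 3=purple, 4=green, 5=blue, 6=red. Each edge has distinct colors on its endpoints.

5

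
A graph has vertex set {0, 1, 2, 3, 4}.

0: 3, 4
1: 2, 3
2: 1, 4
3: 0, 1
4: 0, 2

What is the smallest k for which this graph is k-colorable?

3

The cycle 3-1-2-4-0-3 has odd length 5, so it cannot be 2-colored; at least 3 colors are needed.
3 colors suffice: color red → {0, 2}; color blue → {1, 4}; color green → {3}. No two adjacent vertices share a color.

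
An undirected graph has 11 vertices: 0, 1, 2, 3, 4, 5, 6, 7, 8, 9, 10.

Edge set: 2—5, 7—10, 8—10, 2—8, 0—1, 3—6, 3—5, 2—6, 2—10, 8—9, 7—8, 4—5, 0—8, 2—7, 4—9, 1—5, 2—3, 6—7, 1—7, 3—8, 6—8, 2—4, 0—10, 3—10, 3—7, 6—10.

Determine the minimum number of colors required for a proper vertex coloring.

2, 3, 6, 7, 8, 10 are mutually adjacent (a clique of size 6), so at least 6 colors are needed.
One proper 6-coloring: 0=yellow, 1=red, 2=red, 3=yellow, 4=green, 5=blue, 6=orange, 7=purple, 8=blue, 9=red, 10=green. Every edge joins two different colors.

6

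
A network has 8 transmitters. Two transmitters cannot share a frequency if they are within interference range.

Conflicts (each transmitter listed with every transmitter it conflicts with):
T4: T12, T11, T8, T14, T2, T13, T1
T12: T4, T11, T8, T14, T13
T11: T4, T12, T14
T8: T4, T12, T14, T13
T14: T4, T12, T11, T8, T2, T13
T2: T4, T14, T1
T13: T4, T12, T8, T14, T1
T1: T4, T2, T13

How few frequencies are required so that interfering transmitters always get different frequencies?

5

T4, T12, T8, T14, T13 are mutually in conflict, so at least 5 frequencies are needed.
5 frequencies suffice: T4=1, T12=4, T11=3, T8=5, T14=2, T2=3, T13=3, T1=2. Every pair that conflicts lands in different frequencies.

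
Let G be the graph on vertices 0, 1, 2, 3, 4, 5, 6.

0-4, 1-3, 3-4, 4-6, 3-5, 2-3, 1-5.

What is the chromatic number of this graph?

3

1, 3, 5 are mutually adjacent, so at least 3 colors are needed.
One proper 3-coloring: 0=red, 1=blue, 2=blue, 3=red, 4=blue, 5=green, 6=red. No two adjacent vertices share a color.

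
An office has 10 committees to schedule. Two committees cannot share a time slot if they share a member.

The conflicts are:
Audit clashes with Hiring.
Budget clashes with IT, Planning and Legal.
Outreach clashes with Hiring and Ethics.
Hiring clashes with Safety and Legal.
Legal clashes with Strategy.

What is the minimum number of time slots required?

Outreach and Ethics conflict, so at least 2 time slots are needed.
2 time slots suffice: time slot 1 → {Budget, Hiring, Strategy, Ethics}; time slot 2 → {Audit, Outreach, IT, Safety, Planning, Legal}. Each listed conflict is separated.

2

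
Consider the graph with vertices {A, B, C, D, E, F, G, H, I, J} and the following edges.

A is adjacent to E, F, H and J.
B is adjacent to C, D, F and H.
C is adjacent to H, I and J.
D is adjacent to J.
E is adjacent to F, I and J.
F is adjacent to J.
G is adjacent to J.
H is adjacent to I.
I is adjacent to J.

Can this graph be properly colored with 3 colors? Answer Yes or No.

A, E, F, J are pairwise adjacent (a clique of size 4), so at least 4 colors are needed.
So 3 colors are not enough.

No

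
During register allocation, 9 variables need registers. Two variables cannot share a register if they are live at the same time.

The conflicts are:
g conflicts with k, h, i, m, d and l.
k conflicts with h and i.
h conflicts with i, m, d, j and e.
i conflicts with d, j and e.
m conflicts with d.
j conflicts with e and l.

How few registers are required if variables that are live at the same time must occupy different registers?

4

h, i, j, e pairwise conflict, so at least 4 registers are needed.
A valid assignment using 4 registers: g=2, k=4, h=1, i=3, m=3, d=4, j=2, e=4, l=1. Each listed conflict is separated.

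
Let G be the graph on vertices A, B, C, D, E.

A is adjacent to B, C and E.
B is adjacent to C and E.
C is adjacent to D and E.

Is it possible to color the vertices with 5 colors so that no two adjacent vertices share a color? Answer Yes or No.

Yes

The chromatic number is 4. A, B, C, E are mutually adjacent (a clique of size 4), so at least 4 colors are needed.
4 colors suffice: A=2, B=4, C=1, D=2, E=3.
Since 5 ≥ 4, a proper 5-coloring certainly exists.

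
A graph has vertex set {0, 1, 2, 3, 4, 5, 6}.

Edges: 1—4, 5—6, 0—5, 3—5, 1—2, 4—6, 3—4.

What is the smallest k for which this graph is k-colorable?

2

1 and 2 are adjacent, so at least 2 colors are needed.
A valid assignment using 2 colors: 0=b, 1=b, 2=a, 3=b, 4=a, 5=a, 6=b. Every edge joins two different colors.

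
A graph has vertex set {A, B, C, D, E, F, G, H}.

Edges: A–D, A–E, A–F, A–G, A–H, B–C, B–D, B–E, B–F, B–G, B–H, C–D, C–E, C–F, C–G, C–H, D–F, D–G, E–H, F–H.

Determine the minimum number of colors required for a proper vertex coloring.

B, C, F, H are pairwise adjacent (a clique of size 4), so at least 4 colors are needed.
4 colors suffice: color 1 → {A, C}; color 2 → {B}; color 3 → {D, H}; color 4 → {E, F, G}. No two adjacent vertices share a color.

4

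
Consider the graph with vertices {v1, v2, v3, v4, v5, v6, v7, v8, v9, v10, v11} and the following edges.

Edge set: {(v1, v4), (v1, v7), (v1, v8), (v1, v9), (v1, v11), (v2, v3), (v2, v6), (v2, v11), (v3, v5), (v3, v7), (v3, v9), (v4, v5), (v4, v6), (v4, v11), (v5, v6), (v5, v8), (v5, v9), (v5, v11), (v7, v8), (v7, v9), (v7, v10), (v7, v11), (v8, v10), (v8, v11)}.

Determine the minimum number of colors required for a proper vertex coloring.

v1, v7, v8, v11 are mutually adjacent (a clique of size 4), so at least 4 colors are needed.
4 colors suffice: color 1 → {v2, v5, v7}; color 2 → {v3, v6, v10, v11}; color 3 → {v4, v8, v9}; color 4 → {v1}. Every edge joins two different colors.

4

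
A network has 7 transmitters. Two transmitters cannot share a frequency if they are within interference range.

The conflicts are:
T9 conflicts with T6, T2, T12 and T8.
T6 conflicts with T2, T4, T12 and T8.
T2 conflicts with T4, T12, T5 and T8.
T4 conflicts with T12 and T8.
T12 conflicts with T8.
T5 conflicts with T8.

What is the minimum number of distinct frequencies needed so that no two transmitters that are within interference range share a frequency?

5

T9, T6, T2, T12, T8 are mutually in conflict, so at least 5 frequencies are needed.
Using 5 frequencies: T9=5, T6=4, T2=2, T4=5, T12=3, T5=3, T8=1. Every pair that conflicts lands in different frequencies.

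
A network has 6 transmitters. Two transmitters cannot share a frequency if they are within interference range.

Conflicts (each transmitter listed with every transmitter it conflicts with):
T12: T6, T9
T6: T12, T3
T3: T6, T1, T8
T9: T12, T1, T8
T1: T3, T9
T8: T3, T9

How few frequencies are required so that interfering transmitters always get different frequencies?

3

The cycle T3-T1-T9-T12-T6-T3 has odd length 5, so it cannot be 2-colored; at least 3 frequencies are needed.
3 frequencies suffice: frequency 1 → {T3, T9}; frequency 2 → {T6, T1, T8}; frequency 3 → {T12}. Every pair that conflicts lands in different frequencies.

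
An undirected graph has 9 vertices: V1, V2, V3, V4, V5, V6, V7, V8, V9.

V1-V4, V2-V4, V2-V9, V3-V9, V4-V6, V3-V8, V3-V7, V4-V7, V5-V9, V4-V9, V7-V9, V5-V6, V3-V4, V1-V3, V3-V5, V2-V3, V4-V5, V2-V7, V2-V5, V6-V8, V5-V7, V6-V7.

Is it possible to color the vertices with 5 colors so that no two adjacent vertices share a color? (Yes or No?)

V2, V3, V4, V5, V7, V9 are pairwise adjacent (a clique of size 6), so at least 6 colors are needed.
So 5 colors are not enough.

No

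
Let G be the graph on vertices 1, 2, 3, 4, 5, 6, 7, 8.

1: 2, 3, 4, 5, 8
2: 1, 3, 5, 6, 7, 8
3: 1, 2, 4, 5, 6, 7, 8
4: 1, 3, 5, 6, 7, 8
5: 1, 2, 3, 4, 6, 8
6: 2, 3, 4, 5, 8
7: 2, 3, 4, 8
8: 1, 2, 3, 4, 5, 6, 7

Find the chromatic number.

1, 2, 3, 5, 8 are pairwise adjacent (a clique of size 5), so at least 5 colors are needed.
5 colors suffice: 1=purple, 2=yellow, 3=blue, 4=yellow, 5=green, 6=purple, 7=green, 8=red. Each edge has distinct colors on its endpoints.

5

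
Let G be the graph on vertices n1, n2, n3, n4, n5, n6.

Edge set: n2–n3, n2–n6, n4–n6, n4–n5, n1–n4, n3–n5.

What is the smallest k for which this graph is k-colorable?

The cycle n6-n4-n5-n3-n2-n6 has odd length 5, so it cannot be 2-colored; at least 3 colors are needed.
3 colors suffice: color R → {n2, n4}; color B → {n1, n5, n6}; color G → {n3}. Each edge has distinct colors on its endpoints.

3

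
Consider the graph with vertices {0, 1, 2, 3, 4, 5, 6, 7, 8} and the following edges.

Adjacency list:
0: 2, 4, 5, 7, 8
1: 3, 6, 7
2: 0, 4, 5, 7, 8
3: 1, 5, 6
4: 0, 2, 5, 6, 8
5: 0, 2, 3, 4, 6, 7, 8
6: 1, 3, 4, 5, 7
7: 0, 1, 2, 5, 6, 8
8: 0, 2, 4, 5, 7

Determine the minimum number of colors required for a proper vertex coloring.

0, 2, 5, 7, 8 are mutually adjacent (a clique of size 5), so at least 5 colors are needed.
5 colors suffice: color a → {1, 5}; color b → {3, 4, 7}; color c → {2, 6}; color d → {8}; color e → {0}. No two adjacent vertices share a color.

5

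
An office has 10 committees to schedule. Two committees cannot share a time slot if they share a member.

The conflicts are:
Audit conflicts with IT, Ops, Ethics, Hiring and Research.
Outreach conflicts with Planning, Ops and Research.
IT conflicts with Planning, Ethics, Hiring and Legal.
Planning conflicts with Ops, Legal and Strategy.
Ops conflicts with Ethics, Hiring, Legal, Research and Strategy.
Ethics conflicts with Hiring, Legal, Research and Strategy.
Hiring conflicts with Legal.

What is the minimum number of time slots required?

4

Ops, Ethics, Hiring, Legal are mutually in conflict, so at least 4 time slots are needed.
Using 4 time slots: Audit=3, Outreach=3, IT=1, Planning=2, Ops=1, Ethics=2, Hiring=4, Legal=3, Research=4, Strategy=3. Each listed conflict is separated.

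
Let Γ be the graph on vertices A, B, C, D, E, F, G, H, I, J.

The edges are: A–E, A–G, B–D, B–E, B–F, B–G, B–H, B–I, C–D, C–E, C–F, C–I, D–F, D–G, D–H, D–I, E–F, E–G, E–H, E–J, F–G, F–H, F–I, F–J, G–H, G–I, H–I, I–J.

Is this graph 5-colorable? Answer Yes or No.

No

B, D, F, G, H, I form a clique, so at least 6 colors are needed.
So 5 colors are not enough.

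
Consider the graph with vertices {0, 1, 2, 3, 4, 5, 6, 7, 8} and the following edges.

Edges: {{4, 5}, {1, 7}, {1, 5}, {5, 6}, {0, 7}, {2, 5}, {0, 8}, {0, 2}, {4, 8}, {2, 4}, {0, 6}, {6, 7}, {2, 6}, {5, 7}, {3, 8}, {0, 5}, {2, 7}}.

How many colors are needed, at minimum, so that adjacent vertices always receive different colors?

5

0, 2, 5, 6, 7 are mutually adjacent (a clique of size 5), so at least 5 colors are needed.
5 colors suffice: color red → {5, 8}; color blue → {0, 1, 3, 4}; color green → {7}; color yellow → {2}; color purple → {6}. No two adjacent vertices share a color.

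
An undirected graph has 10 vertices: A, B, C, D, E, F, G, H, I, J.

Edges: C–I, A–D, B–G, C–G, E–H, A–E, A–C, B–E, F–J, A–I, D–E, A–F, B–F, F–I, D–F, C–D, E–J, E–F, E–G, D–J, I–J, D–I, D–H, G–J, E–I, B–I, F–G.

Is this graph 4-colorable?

No

D, E, F, I, J are pairwise adjacent (a clique of size 5), so at least 5 colors are needed.
So 4 colors are not enough.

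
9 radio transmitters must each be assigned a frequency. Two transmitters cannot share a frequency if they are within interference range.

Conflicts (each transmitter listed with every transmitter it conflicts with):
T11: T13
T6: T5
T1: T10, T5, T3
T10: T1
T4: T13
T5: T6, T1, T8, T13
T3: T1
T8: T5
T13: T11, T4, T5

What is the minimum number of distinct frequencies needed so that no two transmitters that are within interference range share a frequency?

T11 and T13 conflict, so at least 2 frequencies are needed.
2 frequencies suffice: frequency 1 → {T11, T10, T4, T5, T3}; frequency 2 → {T6, T1, T8, T13}. No two conflicting transmitters share a frequency.

2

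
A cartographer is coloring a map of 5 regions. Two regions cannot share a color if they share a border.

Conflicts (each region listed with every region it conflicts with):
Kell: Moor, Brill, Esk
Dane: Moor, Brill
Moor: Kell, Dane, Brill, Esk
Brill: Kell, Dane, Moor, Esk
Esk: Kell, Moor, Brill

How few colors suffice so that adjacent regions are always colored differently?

4

Kell, Moor, Brill, Esk are mutually in conflict, so at least 4 colors are needed.
4 colors suffice: Kell=4, Dane=3, Moor=1, Brill=2, Esk=3. Each listed conflict is separated.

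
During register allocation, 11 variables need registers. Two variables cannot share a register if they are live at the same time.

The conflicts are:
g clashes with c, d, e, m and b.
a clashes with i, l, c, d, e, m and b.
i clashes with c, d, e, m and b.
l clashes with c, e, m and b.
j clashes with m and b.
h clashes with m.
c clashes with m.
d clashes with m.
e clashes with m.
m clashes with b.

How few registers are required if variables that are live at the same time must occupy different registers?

4

a, i, m, b all conflict with each other, so at least 4 registers are needed.
4 registers suffice: register 1 → {m}; register 2 → {g, a, j, h}; register 3 → {c, d, e, b}; register 4 → {i, l}. No two conflicting variables share a register.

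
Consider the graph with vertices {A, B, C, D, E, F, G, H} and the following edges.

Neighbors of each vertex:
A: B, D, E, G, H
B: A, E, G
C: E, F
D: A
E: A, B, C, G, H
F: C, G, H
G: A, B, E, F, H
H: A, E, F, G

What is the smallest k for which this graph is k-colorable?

A, E, G, H form a clique, so at least 4 colors are needed.
4 colors suffice: color 1 → {C, D, G}; color 2 → {E, F}; color 3 → {A}; color 4 → {B, H}. Each edge has distinct colors on its endpoints.

4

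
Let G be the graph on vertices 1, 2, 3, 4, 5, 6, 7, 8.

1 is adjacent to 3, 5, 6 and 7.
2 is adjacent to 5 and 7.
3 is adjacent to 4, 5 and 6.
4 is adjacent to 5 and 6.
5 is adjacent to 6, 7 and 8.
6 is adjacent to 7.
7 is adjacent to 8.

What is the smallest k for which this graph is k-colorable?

3, 4, 5, 6 are pairwise adjacent (a clique of size 4), so at least 4 colors are needed.
4 colors suffice: color a → {5}; color b → {3, 7}; color c → {2, 6, 8}; color d → {1, 4}. Every edge joins two different colors.

4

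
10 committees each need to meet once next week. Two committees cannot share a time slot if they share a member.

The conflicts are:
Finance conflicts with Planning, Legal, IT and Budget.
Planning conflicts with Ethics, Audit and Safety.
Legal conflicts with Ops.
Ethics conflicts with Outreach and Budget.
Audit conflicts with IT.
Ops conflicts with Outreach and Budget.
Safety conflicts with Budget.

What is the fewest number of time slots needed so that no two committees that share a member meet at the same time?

Audit and IT conflict, so at least 2 time slots are needed.
2 time slots suffice: time slot 1 → {Finance, Ethics, Audit, Ops, Safety}; time slot 2 → {Planning, Legal, IT, Outreach, Budget}. Every pair that conflicts lands in different time slots.

2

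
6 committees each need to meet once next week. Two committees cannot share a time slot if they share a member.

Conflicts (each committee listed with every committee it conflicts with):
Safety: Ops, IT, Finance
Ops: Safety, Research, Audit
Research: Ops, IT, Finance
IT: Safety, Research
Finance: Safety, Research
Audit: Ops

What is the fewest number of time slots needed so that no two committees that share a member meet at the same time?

Research and IT conflict, so at least 2 time slots are needed.
2 time slots suffice: Safety=1, Ops=2, Research=1, IT=2, Finance=2, Audit=1. Every pair that conflicts lands in different time slots.

2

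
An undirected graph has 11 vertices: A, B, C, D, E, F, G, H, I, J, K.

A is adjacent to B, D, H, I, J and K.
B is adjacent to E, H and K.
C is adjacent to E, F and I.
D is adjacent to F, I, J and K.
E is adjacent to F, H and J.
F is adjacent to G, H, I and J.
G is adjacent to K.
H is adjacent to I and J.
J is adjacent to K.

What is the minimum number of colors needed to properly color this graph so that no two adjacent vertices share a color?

4

A, D, J, K are pairwise adjacent (a clique of size 4), so at least 4 colors are needed.
4 colors suffice: A=1, B=2, C=3, D=3, E=4, F=1, G=2, H=3, I=2, J=2, K=4. No two adjacent vertices share a color.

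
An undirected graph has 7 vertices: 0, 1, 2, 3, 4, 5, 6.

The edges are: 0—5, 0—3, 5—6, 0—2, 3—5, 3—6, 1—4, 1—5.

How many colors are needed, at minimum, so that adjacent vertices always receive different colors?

3

0, 3, 5 are mutually adjacent, so at least 3 colors are needed.
3 colors suffice: color a → {2, 4, 5}; color b → {0, 1, 6}; color c → {3}. No two adjacent vertices share a color.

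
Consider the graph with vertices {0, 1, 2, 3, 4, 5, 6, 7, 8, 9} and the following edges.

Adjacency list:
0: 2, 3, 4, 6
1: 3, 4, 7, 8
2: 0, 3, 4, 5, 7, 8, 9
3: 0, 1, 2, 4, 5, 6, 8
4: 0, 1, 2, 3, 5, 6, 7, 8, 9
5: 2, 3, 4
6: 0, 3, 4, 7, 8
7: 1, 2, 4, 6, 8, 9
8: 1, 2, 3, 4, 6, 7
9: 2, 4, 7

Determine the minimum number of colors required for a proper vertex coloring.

2, 3, 4, 5 form a clique, so at least 4 colors are needed.
A valid assignment using 4 colors: 0=d, 1=b, 2=b, 3=c, 4=a, 5=d, 6=b, 7=c, 8=d, 9=d. Every edge joins two different colors.

4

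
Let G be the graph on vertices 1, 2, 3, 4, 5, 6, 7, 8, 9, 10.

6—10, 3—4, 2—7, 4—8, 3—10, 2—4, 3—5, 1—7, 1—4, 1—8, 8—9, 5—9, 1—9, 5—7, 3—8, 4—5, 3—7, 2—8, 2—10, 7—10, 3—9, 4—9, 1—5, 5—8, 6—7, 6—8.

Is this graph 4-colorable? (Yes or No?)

1, 4, 5, 8, 9 are pairwise adjacent (a clique of size 5), so at least 5 colors are needed.
So 4 colors are not enough.

No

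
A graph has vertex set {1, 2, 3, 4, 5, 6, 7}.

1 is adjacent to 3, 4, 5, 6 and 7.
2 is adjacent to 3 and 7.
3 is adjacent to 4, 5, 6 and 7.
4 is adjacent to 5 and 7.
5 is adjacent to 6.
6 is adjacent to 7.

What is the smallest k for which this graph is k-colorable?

4

1, 3, 5, 6 form a clique, so at least 4 colors are needed.
4 colors suffice: color red → {3}; color blue → {1, 2}; color green → {5, 7}; color yellow → {4, 6}. Every edge joins two different colors.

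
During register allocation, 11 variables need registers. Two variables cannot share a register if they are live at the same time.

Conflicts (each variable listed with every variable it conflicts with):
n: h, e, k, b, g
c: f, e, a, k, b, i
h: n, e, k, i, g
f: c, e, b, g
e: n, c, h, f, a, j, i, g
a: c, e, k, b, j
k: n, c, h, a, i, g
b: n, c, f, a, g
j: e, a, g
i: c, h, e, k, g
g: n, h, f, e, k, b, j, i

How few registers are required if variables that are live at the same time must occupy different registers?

4

h, k, i, g are mutually in conflict, so at least 4 registers are needed.
4 registers suffice: n=3, c=2, h=4, f=3, e=1, a=3, k=1, b=1, j=4, i=3, g=2. No two conflicting variables share a register.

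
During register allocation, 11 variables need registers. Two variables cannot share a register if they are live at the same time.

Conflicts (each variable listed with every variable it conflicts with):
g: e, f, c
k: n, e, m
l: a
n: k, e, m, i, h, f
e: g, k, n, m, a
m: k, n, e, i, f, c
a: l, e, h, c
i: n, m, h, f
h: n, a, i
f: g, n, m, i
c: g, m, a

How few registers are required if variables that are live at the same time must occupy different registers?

n, m, i, f all conflict with each other, so at least 4 registers are needed.
A valid assignment using 4 registers: g=1, k=4, l=2, n=2, e=3, m=1, a=1, i=4, h=3, f=3, c=2. Every pair that conflicts lands in different registers.

4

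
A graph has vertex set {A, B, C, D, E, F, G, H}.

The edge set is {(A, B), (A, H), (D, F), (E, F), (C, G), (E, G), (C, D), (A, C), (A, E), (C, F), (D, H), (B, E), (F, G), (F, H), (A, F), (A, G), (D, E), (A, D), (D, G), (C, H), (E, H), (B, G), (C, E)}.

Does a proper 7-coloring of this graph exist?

The chromatic number is 6. A, C, D, E, F, G are mutually adjacent (a clique of size 6), so at least 6 colors are needed.
6 colors suffice: A=1, B=4, C=5, D=6, E=2, F=4, G=3, H=3.
Since 7 ≥ 6, a proper 7-coloring certainly exists.

Yes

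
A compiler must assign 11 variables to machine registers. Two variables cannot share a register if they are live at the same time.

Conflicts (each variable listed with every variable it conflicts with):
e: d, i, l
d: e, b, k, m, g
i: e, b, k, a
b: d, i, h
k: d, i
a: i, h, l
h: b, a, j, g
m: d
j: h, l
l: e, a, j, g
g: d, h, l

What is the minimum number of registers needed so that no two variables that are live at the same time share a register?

b and h conflict, so at least 2 registers are needed.
2 registers suffice: register 1 → {d, i, h, l}; register 2 → {e, b, k, a, m, j, g}. Each listed conflict is separated.

2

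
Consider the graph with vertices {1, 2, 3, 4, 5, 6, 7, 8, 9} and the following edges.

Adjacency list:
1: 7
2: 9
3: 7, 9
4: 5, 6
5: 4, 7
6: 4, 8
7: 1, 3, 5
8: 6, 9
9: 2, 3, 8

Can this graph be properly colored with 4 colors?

Yes

The chromatic number is 3. The cycle 7-3-9-8-6-4-5-7 has odd length 7, so it cannot be 2-colored; at least 3 colors are needed.
3 colors suffice: color red → {4, 7, 9}; color blue → {1, 2, 3, 5, 8}; color green → {6}.
Since 4 ≥ 3, a proper 4-coloring certainly exists.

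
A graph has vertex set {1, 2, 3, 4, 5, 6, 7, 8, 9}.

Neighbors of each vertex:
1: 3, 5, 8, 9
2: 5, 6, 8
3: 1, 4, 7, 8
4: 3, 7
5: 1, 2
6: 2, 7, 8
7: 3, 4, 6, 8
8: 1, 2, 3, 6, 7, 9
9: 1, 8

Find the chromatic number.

3

1, 8, 9 are pairwise adjacent, so at least 3 colors are needed.
3 colors suffice: color a → {4, 5, 8}; color b → {1, 2, 7}; color c → {3, 6, 9}. Each edge has distinct colors on its endpoints.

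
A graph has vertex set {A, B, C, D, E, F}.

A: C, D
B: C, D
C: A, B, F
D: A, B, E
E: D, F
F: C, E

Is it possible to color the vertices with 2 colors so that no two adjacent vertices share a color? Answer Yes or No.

The cycle D-B-C-F-E-D has odd length 5, so it cannot be 2-colored; at least 3 colors are needed.
So 2 colors are not enough.

No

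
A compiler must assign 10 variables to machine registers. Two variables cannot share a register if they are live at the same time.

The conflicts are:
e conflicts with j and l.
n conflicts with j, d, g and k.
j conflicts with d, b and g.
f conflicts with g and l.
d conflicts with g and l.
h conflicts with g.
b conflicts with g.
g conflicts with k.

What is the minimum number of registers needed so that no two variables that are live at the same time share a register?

4

n, j, d, g are mutually in conflict, so at least 4 registers are needed.
4 registers suffice: register 1 → {g, l}; register 2 → {j, f, h, k}; register 3 → {e, n, b}; register 4 → {d}. Each listed conflict is separated.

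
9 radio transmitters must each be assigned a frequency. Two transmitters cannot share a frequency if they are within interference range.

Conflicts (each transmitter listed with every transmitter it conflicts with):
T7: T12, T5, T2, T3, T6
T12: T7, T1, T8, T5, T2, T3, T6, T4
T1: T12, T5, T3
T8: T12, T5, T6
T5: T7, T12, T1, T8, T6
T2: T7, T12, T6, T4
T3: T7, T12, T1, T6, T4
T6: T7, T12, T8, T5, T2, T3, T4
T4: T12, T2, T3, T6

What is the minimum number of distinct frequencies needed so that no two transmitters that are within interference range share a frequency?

4

T7, T12, T3, T6 are mutually in conflict, so at least 4 frequencies are needed.
A valid assignment using 4 frequencies: T7=4, T12=1, T1=2, T8=4, T5=3, T2=3, T3=3, T6=2, T4=4. Each listed conflict is separated.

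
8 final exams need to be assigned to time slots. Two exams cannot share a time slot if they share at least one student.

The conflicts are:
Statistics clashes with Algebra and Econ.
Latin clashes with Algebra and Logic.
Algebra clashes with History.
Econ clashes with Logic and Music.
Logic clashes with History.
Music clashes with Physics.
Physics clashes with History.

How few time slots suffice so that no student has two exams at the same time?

The cycle Econ-Music-Physics-History-Logic-Econ has odd length 5, so it cannot be 2-colored; at least 3 time slots are needed.
3 time slots suffice: time slot 1 → {Algebra, Logic, Physics}; time slot 2 → {Latin, Econ, History}; time slot 3 → {Statistics, Music}. Each listed conflict is separated.

3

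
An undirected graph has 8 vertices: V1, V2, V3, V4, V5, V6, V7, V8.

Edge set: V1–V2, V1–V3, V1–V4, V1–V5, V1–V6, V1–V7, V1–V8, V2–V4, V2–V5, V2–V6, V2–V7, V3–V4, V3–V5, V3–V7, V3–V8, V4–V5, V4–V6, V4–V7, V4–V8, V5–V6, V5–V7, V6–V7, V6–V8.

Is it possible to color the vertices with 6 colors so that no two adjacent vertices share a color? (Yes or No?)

The chromatic number is 6. V1, V2, V4, V5, V6, V7 form a clique, so at least 6 colors are needed.
One proper 6-coloring: V1=2, V2=6, V3=4, V4=1, V5=3, V6=4, V7=5, V8=3.
That is already a proper 6-coloring.

Yes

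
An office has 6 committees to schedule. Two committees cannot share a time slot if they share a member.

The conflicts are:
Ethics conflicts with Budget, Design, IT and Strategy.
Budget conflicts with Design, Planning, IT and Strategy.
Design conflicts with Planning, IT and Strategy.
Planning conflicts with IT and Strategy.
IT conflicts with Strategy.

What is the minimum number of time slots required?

Ethics, Budget, Design, IT, Strategy all conflict with each other, so at least 5 time slots are needed.
A valid assignment using 5 time slots: Ethics=5, Budget=3, Design=1, Planning=5, IT=2, Strategy=4. Each listed conflict is separated.

5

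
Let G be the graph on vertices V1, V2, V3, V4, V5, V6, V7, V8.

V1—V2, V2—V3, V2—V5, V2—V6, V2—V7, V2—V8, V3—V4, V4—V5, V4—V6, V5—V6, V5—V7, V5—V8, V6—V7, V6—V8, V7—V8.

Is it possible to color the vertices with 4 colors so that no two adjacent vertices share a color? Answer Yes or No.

V2, V5, V6, V7, V8 are mutually adjacent (a clique of size 5), so at least 5 colors are needed.
So 4 colors are not enough.

No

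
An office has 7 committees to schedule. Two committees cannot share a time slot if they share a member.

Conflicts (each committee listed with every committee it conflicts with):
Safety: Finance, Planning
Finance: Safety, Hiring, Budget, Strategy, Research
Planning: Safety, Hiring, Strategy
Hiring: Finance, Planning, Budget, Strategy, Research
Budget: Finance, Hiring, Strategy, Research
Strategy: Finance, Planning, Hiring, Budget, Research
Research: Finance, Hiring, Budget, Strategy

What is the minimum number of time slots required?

Finance, Hiring, Budget, Strategy, Research pairwise conflict, so at least 5 time slots are needed.
A valid assignment using 5 time slots: Safety=1, Finance=2, Planning=2, Hiring=1, Budget=4, Strategy=3, Research=5. Each listed conflict is separated.

5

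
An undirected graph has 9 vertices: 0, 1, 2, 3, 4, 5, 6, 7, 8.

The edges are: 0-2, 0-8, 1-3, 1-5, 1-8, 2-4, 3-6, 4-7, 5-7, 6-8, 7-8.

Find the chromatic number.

The cycle 2-0-8-7-4-2 has odd length 5, so it cannot be 2-colored; at least 3 colors are needed.
A valid assignment using 3 colors: 0=blue, 1=blue, 2=red, 3=red, 4=green, 5=red, 6=blue, 7=blue, 8=red. No two adjacent vertices share a color.

3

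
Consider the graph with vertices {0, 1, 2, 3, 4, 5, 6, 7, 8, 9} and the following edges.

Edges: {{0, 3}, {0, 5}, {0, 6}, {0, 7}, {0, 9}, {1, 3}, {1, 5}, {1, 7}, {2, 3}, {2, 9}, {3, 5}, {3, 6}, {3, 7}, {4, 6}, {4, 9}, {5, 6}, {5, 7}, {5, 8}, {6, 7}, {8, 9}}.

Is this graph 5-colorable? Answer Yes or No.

Yes

The chromatic number is 5. 0, 3, 5, 6, 7 are pairwise adjacent (a clique of size 5), so at least 5 colors are needed.
5 colors suffice: color red → {3, 9}; color blue → {2, 4, 5}; color green → {1, 6, 8}; color yellow → {7}; color purple → {0}.
That is already a proper 5-coloring.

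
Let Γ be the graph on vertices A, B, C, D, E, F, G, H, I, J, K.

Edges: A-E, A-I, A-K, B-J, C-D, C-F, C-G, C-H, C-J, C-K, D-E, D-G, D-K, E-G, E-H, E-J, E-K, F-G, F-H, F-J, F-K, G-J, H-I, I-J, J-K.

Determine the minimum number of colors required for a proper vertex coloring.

C, F, J, K are pairwise adjacent (a clique of size 4), so at least 4 colors are needed.
4 colors suffice: color 1 → {A, D, H, J}; color 2 → {B, G, I, K}; color 3 → {C, E}; color 4 → {F}. No two adjacent vertices share a color.

4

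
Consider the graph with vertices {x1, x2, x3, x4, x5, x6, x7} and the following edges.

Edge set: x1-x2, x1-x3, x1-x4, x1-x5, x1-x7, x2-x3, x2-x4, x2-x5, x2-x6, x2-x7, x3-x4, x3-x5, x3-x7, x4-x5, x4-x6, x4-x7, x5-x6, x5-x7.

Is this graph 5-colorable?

x1, x2, x3, x4, x5, x7 are pairwise adjacent (a clique of size 6), so at least 6 colors are needed.
So 5 colors are not enough.

No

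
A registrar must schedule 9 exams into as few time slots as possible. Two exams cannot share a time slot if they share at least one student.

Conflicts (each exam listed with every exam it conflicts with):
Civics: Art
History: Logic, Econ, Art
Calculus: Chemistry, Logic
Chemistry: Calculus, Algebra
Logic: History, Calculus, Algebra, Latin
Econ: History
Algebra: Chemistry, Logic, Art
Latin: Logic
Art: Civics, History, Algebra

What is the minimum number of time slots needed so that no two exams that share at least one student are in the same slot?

Calculus and Chemistry conflict, so at least 2 time slots are needed.
2 time slots suffice: time slot 1 → {Chemistry, Logic, Econ, Art}; time slot 2 → {Civics, History, Calculus, Algebra, Latin}. Every pair that conflicts lands in different time slots.

2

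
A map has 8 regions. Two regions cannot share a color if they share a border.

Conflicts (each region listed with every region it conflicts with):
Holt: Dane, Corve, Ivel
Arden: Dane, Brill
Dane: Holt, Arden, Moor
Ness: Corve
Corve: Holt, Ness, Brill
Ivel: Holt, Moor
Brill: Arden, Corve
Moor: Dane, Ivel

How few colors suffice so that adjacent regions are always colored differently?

The cycle Arden-Brill-Corve-Holt-Dane-Arden has odd length 5, so it cannot be 2-colored; at least 3 colors are needed.
3 colors suffice: Holt=2, Arden=2, Dane=1, Ness=2, Corve=1, Ivel=1, Brill=3, Moor=2. Each listed conflict is separated.

3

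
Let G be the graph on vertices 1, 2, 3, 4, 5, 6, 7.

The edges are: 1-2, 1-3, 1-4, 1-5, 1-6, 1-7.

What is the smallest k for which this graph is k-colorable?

1 and 7 are adjacent, so at least 2 colors are needed.
2 colors suffice: color a → {1}; color b → {2, 3, 4, 5, 6, 7}. Each edge has distinct colors on its endpoints.

2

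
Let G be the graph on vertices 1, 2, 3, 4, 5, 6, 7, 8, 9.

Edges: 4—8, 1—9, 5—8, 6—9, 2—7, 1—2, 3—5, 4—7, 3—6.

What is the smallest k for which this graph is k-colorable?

3

The cycle 4-8-5-3-6-9-1-2-7-4 has odd length 9, so it cannot be 2-colored; at least 3 colors are needed.
3 colors suffice: 1=a, 2=b, 3=b, 4=b, 5=c, 6=a, 7=a, 8=a, 9=b. Every edge joins two different colors.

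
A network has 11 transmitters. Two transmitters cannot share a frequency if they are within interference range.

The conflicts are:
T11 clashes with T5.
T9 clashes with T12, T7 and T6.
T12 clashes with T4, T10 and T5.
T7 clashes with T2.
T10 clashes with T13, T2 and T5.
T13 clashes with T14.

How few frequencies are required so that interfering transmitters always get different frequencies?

3

T12, T10, T5 all conflict with each other, so at least 3 frequencies are needed.
3 frequencies suffice: T11=1, T9=2, T12=1, T7=3, T4=2, T10=2, T13=1, T2=1, T6=1, T14=2, T5=3. Every pair that conflicts lands in different frequencies.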